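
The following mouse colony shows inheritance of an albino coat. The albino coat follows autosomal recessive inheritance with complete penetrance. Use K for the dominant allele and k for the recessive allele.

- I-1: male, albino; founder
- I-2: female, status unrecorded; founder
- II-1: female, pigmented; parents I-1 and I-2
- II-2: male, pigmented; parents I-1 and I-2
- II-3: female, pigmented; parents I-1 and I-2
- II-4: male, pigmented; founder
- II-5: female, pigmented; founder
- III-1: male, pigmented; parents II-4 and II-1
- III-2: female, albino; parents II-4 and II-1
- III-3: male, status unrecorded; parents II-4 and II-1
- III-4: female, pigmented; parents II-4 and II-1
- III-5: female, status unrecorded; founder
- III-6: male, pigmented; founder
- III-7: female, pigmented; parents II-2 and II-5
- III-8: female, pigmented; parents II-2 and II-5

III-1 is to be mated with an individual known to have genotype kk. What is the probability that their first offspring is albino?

II-4 is pigmented so carries K and passed k to III-2 (kk), so II-4 is Kk.
II-1 is pigmented so carries K and received k from I-1 (kk), so II-1 is Kk.
III-1 is a pigmented offspring of II-4 (Kk) × II-1 (Kk), whose cross gives 1/4 KK : 1/2 Kk : 1/4 kk; conditioning on being pigmented, III-1 is KK with probability 1/3, Kk with probability 2/3.
Summing over parental genotype combinations, P(offspring is albino) = 2/3·1/2 = 1/3.

1/3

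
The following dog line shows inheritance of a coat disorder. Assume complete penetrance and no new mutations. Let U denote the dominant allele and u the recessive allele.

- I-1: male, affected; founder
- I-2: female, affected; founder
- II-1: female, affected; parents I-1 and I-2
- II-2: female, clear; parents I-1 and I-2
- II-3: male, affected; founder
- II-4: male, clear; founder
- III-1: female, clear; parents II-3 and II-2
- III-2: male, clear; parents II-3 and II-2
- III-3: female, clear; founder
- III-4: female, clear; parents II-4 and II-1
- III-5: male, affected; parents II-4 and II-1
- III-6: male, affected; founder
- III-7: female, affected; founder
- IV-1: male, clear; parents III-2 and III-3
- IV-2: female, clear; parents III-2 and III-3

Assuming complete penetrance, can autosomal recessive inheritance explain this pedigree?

Under autosomal recessive, II-2 (clear, female) cannot arise from I-1 (affected) × I-2 (affected).

No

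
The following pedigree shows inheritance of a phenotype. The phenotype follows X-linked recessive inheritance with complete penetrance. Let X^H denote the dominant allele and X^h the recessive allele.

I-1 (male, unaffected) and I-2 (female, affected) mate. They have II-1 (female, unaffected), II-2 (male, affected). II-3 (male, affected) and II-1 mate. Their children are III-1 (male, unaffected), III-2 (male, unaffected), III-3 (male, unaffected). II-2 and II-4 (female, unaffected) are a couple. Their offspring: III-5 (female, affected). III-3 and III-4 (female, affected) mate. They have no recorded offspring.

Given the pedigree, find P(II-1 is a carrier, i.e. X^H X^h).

II-1 is unaffected so carries H and received h from I-2 (X^h X^h), so II-1 is X^H X^h, giving P(X^H X^h) = 1.

1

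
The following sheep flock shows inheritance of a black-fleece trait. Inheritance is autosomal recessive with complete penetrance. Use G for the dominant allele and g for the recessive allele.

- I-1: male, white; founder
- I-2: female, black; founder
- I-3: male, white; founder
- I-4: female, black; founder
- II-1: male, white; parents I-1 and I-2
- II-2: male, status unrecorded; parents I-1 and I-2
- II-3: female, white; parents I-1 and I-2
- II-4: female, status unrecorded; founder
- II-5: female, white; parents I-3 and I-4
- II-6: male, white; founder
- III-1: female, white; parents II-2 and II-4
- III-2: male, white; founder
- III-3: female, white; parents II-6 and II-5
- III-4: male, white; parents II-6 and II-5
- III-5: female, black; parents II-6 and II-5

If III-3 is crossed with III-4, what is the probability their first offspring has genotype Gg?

II-6 is white so carries G and passed g to III-5 (gg), so II-6 is Gg.
II-5 is white so carries G and received g from I-4 (gg), so II-5 is Gg.
III-3 is a white offspring of II-6 (Gg) × II-5 (Gg), whose cross gives 1/4 GG : 1/2 Gg : 1/4 gg; conditioning on being white, III-3 is GG with probability 1/3, Gg with probability 2/3.
III-4 is a white offspring of II-6 (Gg) × II-5 (Gg), whose cross gives 1/4 GG : 1/2 Gg : 1/4 gg; conditioning on being white, III-4 is GG with probability 1/3, Gg with probability 2/3.
Summing over parental genotype combinations, P(offspring has genotype Gg) = 2/9·1/2 + 2/9·1/2 + 4/9·1/2 = 4/9.

4/9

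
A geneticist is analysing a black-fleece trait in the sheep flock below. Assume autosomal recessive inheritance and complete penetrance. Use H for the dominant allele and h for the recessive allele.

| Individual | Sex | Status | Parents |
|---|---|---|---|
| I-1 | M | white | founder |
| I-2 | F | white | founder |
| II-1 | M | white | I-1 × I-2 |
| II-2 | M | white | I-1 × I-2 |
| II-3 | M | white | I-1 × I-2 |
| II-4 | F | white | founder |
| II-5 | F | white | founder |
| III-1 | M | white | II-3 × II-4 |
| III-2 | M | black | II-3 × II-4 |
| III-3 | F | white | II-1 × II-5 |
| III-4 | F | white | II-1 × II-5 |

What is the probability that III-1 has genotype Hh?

II-3 is white so carries H and passed h to III-2 (hh), so II-3 is Hh.
II-4 is white so carries H and passed h to III-2 (hh), so II-4 is Hh.
Their cross gives offspring ratios 1/4 HH : 1/2 Hh : 1/4 hh. Conditioning on III-1 being white, P(Hh) = 1/2 / 3/4 = 2/3.

2/3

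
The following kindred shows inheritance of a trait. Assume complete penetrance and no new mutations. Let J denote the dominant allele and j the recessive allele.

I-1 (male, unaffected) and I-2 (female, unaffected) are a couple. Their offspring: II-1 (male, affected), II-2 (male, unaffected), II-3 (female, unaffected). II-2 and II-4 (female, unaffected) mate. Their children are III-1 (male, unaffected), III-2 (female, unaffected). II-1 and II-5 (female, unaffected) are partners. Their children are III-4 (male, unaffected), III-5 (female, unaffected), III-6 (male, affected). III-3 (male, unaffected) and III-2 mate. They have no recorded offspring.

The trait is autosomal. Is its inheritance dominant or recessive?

recessive

I-1 and I-2 are both unaffected yet have an affected child II-1. Under dominance, an affected child requires at least one affected parent, so the trait cannot be dominant.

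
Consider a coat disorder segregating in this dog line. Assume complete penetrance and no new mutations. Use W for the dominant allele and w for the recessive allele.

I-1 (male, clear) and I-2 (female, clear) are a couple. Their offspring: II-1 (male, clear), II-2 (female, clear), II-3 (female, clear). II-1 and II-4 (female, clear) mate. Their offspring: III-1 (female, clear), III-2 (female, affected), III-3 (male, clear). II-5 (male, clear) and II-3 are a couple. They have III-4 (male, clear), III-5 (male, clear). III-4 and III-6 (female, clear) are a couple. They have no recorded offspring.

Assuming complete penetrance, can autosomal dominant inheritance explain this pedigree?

Under autosomal dominant, III-2 (affected, female) cannot arise from II-1 (clear) × II-4 (clear).

No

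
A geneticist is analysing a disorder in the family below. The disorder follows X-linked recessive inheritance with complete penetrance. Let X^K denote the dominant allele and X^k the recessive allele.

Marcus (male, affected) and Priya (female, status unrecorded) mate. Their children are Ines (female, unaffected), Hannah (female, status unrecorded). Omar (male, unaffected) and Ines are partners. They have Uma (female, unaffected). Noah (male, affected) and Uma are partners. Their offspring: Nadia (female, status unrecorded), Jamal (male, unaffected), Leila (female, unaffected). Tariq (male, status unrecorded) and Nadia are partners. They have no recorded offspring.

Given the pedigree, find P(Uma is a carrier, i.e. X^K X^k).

1/5

Omar is unaffected, so Omar is X^K Y.
Ines is unaffected so carries K and received k from Marcus (X^k Y), so Ines is X^K X^k.
Their cross gives offspring ratios 1/2 X^K X^K : 1/2 X^K X^k. Conditioning on Uma being unaffected, P(X^K X^k) = 1/2 / 1 = 1/2 before taking Uma's own offspring into account.
Noah is affected, so Noah is X^k Y.
Now use Uma's offspring. Probability of each recorded status — unaffected son Jamal: 1/2 if Uma is X^K X^k, 1 if X^K X^K; unaffected daughter Leila: 1/2 if Uma is X^K X^k, 1 if X^K X^K. (Nadia: equally likely either way, so uninformative.)
Bayes: P(X^K X^k) = 1/2·1/4 / (1/2·1/4 + 1/2·1) = 1/5.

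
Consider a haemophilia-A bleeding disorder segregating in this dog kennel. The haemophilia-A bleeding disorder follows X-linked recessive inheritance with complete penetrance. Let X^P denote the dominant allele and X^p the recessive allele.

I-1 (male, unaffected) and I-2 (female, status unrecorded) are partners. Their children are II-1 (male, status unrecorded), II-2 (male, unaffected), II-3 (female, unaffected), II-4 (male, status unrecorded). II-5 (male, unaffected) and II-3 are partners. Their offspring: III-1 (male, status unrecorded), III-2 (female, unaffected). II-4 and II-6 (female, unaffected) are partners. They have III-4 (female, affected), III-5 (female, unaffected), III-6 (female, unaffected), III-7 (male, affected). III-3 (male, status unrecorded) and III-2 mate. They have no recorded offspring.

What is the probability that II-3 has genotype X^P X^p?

1/2

I-1 is unaffected, so I-1 is X^P Y.
I-2 passed P to II-2 (X^P Y) and passed p to II-4 (X^p Y), so I-2 is X^P X^p.
Their cross gives offspring ratios 1/2 X^P X^P : 1/2 X^P X^p. Conditioning on II-3 being unaffected, P(X^P X^p) = 1/2 / 1 = 1/2 before taking II-3's own offspring into account.
II-5 is unaffected, so II-5 is X^P Y.
II-3's offspring (III-1, III-2) would show their recorded status with the same probability whether II-3 is X^P X^p or X^P X^P, so they carry no information and P(X^P X^p) = 1/2.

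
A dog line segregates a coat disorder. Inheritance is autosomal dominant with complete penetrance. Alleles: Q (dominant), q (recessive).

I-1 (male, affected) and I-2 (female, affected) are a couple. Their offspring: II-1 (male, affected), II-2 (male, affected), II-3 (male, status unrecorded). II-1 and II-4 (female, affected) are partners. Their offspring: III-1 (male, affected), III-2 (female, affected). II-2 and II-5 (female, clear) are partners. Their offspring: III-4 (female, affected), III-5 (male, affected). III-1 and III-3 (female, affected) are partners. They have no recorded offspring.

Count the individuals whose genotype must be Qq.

2

Obligate heterozygotes: III-4 is affected so carries Q and received q from II-5 (qq), so III-4 is Qq; III-5 is affected so carries Q and received q from II-5 (qq), so III-5 is Qq.
Every other individual is either homozygous by phenotype or has at least one consistent homozygous assignment, so the count is 2.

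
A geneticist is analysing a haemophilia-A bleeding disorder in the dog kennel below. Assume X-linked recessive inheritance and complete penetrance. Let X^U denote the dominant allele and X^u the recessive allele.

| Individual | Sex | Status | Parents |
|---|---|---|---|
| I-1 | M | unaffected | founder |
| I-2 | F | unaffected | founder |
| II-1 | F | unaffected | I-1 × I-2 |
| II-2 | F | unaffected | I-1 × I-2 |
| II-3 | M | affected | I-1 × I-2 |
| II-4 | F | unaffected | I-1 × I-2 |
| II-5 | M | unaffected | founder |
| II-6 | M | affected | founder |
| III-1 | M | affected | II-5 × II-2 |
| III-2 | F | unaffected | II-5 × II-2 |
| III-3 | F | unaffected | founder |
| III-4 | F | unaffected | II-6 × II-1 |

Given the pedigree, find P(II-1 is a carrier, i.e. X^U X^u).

I-1 is unaffected, so I-1 is X^U Y.
I-2 is unaffected so carries U and passed u to II-2 (X^U X^u, whose U came from I-1), so I-2 is X^U X^u.
Their cross gives offspring ratios 1/2 X^U X^U : 1/2 X^U X^u. Conditioning on II-1 being unaffected, P(X^U X^u) = 1/2 / 1 = 1/2 before taking II-1's own offspring into account.
II-6 is affected, so II-6 is X^u Y.
Now use II-1's offspring. Probability of each recorded status — unaffected daughter III-4: 1/2 if II-1 is X^U X^u, 1 if X^U X^U.
Bayes: P(X^U X^u) = 1/2·1/2 / (1/2·1/2 + 1/2·1) = 1/3.

1/3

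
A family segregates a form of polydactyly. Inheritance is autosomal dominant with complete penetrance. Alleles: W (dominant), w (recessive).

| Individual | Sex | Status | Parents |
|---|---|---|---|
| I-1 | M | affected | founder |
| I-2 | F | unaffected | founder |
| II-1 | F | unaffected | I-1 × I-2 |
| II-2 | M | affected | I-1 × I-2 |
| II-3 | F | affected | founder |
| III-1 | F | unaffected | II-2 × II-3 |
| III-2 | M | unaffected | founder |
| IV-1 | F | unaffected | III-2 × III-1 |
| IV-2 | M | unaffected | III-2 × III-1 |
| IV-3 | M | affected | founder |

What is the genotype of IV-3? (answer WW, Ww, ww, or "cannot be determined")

cannot be determined

IV-3's phenotype allows WW or Ww, and no parent or child forces a single allele at both positions; consistent genotype assignments exist with IV-3 as WW or Ww.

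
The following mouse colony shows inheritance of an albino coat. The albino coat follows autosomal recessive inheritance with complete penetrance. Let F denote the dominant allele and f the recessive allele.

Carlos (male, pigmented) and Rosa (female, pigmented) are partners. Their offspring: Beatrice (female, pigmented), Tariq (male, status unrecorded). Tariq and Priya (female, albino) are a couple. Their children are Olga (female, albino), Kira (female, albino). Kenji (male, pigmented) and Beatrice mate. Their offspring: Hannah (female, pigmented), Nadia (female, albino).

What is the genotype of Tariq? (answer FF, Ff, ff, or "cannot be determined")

cannot be determined

Tariq's phenotype is unrecorded, and no parent or child forces a single allele at both positions; consistent genotype assignments exist with Tariq as Ff or ff.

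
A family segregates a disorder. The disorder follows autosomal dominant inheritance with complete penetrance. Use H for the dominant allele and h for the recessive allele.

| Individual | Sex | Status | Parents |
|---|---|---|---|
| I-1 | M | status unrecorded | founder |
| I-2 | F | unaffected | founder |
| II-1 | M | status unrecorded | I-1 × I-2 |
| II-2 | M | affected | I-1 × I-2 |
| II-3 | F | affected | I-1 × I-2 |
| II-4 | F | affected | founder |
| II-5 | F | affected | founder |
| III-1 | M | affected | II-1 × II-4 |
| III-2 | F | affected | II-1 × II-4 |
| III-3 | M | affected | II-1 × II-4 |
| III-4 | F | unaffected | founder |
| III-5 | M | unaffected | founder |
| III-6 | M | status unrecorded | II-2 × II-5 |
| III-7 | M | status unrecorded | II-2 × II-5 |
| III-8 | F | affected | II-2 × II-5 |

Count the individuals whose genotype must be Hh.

Obligate heterozygotes: II-2 is affected so carries H and received h from I-2 (hh), so II-2 is Hh; II-3 is affected so carries H and received h from I-2 (hh), so II-3 is Hh.
Every other individual is either homozygous by phenotype or has at least one consistent homozygous assignment, so the count is 2.

2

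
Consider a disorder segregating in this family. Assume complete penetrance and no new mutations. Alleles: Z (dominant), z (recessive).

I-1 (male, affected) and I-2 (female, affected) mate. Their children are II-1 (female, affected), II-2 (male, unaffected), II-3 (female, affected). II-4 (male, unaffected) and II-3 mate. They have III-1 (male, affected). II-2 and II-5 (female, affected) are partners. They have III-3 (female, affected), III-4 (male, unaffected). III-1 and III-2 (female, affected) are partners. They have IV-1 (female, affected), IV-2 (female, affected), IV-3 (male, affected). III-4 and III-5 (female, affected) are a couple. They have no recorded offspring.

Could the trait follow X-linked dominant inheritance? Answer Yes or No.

A consistent assignment under X-linked dominant exists: I-1 X^Z Y, I-2 X^Z X^z, II-1 X^Z X^Z, II-2 X^z Y, II-3 X^Z X^Z, II-4 X^z Y, II-5 X^Z X^z, III-1 X^Z Y, III-2 X^Z X^Z, III-3 X^Z X^z, III-4 X^z Y, III-5 X^Z X^Z, IV-1 X^Z X^Z, IV-2 X^Z X^Z, IV-3 X^Z Y.
In this assignment every recorded phenotype matches its genotype and every non-founder's genotype is obtainable from its parents' genotypes, so the pedigree is consistent.

Yes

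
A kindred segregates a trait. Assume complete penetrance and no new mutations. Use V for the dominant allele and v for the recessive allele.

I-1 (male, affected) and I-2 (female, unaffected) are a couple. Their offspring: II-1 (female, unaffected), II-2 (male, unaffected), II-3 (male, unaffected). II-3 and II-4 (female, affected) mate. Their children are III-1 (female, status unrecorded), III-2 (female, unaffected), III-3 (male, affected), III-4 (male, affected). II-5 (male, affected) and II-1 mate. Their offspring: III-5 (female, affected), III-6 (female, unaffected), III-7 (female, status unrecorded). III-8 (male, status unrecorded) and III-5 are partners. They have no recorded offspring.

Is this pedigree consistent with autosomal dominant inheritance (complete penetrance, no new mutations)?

A consistent assignment under autosomal dominant exists: I-1 Vv, I-2 vv, II-1 vv, II-2 vv, II-3 vv, II-4 Vv, II-5 Vv, III-1 Vv, III-2 vv, III-3 Vv, III-4 Vv, III-5 Vv, III-6 vv, III-7 Vv, III-8 VV.
In this assignment every recorded phenotype matches its genotype and every non-founder's genotype is obtainable from its parents' genotypes, so the pedigree is consistent.

Yes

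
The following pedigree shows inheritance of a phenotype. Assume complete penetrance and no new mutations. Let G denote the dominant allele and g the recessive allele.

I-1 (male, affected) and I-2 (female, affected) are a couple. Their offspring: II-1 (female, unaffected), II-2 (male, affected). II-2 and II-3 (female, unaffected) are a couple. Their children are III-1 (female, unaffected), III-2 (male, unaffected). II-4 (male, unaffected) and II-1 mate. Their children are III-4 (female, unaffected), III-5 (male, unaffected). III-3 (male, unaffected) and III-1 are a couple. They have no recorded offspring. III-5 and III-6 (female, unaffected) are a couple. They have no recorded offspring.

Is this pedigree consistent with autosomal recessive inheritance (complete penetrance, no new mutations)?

No

Under autosomal recessive, II-1 (unaffected, female) cannot arise from I-1 (affected) × I-2 (affected).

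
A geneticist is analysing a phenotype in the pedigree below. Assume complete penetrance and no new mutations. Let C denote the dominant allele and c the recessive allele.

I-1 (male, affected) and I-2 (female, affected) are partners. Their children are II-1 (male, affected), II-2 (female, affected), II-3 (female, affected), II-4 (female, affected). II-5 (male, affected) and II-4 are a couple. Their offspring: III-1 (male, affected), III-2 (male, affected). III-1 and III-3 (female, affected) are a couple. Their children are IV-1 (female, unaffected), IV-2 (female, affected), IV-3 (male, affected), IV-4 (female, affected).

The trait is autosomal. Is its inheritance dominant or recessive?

III-1 and III-3 are both affected yet have an unaffected child IV-1. Under a recessive model two affected parents are homozygous and every child would be affected, so the trait cannot be recessive.

dominant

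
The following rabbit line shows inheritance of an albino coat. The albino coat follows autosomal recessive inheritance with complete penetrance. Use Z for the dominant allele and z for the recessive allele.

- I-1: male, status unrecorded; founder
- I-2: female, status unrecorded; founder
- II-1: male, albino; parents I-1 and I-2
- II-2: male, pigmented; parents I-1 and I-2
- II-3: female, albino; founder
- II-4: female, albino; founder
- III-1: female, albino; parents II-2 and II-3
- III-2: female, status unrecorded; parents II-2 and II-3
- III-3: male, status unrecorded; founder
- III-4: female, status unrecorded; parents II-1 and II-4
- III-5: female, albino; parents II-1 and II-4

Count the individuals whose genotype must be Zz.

Obligate heterozygotes: II-2 is pigmented so carries Z and passed z to III-1 (zz), so II-2 is Zz.
Every other individual is either homozygous by phenotype or has at least one consistent homozygous assignment, so the count is 1.

1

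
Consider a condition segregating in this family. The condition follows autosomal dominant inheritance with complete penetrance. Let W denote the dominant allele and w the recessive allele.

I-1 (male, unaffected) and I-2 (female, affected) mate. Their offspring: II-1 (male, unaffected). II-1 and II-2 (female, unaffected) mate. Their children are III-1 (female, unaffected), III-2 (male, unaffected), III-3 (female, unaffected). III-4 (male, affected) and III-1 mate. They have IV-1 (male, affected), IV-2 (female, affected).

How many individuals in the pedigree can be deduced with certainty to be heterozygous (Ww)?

Obligate heterozygotes: I-2 is affected so carries W and passed w to II-1 (ww), so I-2 is Ww; IV-1 is affected so carries W and received w from III-1 (ww), so IV-1 is Ww; IV-2 is affected so carries W and received w from III-1 (ww), so IV-2 is Ww.
Every other individual is either homozygous by phenotype or has at least one consistent homozygous assignment, so the count is 3.

3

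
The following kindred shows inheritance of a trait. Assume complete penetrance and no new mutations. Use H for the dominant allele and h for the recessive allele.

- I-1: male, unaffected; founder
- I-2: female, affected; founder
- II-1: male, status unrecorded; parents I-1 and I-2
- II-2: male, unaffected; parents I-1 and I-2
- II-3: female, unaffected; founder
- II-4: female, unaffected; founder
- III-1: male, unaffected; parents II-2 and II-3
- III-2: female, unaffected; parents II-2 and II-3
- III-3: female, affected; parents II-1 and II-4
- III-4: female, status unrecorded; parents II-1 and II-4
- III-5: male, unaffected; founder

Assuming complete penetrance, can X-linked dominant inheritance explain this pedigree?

A consistent assignment under X-linked dominant exists: I-1 X^h Y, I-2 X^H X^h, II-1 X^H Y, II-2 X^h Y, II-3 X^h X^h, II-4 X^h X^h, III-1 X^h Y, III-2 X^h X^h, III-3 X^H X^h, III-4 X^H X^h, III-5 X^h Y.
In this assignment every recorded phenotype matches its genotype and every non-founder's genotype is obtainable from its parents' genotypes, so the pedigree is consistent.

Yes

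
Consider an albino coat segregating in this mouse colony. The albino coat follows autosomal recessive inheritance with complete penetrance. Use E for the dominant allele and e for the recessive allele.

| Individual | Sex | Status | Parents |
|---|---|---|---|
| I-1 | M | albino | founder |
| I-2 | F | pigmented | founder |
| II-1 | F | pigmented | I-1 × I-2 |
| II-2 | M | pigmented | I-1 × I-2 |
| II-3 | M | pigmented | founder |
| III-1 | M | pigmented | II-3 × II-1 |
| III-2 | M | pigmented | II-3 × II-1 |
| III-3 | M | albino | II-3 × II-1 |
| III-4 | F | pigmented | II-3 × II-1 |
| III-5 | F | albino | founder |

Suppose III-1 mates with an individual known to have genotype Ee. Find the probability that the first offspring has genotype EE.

II-3 is pigmented so carries E and passed e to III-3 (ee), so II-3 is Ee.
II-1 is pigmented so carries E and received e from I-1 (ee), so II-1 is Ee.
III-1 is a pigmented offspring of II-3 (Ee) × II-1 (Ee), whose cross gives 1/4 EE : 1/2 Ee : 1/4 ee; conditioning on being pigmented, III-1 is EE with probability 1/3, Ee with probability 2/3.
Summing over parental genotype combinations, P(offspring has genotype EE) = 1/3·1/2 + 2/3·1/4 = 1/3.

1/3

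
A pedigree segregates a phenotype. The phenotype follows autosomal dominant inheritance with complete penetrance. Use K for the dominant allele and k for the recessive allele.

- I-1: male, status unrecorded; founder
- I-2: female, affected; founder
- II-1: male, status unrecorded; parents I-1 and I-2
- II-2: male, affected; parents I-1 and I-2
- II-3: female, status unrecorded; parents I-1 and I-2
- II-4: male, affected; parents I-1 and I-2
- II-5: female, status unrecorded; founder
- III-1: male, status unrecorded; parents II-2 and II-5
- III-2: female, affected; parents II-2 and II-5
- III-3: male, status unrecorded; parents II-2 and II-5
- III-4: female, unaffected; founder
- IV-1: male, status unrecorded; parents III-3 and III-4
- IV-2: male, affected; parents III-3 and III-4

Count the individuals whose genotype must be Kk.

Obligate heterozygotes: IV-2 is affected so carries K and received k from III-4 (kk), so IV-2 is Kk.
Every other individual is either homozygous by phenotype or has at least one consistent homozygous assignment, so the count is 1.

1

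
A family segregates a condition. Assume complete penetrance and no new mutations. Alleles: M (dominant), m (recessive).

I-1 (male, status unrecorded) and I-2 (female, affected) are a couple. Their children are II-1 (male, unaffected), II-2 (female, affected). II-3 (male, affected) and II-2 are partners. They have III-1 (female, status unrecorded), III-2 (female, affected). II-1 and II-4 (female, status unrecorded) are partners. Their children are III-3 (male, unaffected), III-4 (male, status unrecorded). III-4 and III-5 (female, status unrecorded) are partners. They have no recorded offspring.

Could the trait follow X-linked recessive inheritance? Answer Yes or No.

Under X-linked recessive, II-1 (unaffected, male) cannot arise from I-1 (unrecorded) × I-2 (affected).

No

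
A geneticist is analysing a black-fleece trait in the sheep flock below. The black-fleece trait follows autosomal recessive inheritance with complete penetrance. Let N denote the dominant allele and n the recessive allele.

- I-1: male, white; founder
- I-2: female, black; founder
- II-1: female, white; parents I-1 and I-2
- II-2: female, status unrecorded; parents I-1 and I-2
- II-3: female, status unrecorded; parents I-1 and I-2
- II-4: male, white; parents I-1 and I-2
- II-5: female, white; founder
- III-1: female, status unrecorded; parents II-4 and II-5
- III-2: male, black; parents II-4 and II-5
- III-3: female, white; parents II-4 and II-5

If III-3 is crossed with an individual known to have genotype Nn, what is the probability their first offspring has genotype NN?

II-4 is white so carries N and received n from I-2 (nn), so II-4 is Nn.
II-5 is white so carries N and passed n to III-2 (nn), so II-5 is Nn.
III-3 is a white offspring of II-4 (Nn) × II-5 (Nn), whose cross gives 1/4 NN : 1/2 Nn : 1/4 nn; conditioning on being white, III-3 is NN with probability 1/3, Nn with probability 2/3.
Summing over parental genotype combinations, P(offspring has genotype NN) = 1/3·1/2 + 2/3·1/4 = 1/3.

1/3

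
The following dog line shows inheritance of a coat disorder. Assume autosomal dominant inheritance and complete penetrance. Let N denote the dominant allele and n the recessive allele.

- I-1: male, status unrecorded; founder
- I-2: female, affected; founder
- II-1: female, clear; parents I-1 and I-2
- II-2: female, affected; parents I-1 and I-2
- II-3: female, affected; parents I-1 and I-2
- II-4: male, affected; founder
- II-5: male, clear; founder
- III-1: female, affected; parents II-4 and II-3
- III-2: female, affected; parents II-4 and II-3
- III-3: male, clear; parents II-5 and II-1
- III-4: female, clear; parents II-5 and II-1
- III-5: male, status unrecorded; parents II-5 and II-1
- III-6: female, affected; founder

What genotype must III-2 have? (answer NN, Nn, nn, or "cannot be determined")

III-2's phenotype allows NN or Nn, and no parent or child forces a single allele at both positions; consistent genotype assignments exist with III-2 as NN or Nn.

cannot be determined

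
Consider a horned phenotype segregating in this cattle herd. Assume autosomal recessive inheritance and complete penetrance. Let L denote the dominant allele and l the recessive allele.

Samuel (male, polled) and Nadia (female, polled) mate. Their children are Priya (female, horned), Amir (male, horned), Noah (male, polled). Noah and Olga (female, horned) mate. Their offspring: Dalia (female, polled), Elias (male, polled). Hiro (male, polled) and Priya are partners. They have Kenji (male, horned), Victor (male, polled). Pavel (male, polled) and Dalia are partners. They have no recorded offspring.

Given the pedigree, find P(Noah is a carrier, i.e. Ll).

Samuel is polled so carries L and passed l to Priya (ll), so Samuel is Ll.
Nadia is polled so carries L and passed l to Priya (ll), so Nadia is Ll.
Their cross gives offspring ratios 1/4 LL : 1/2 Ll : 1/4 ll. Conditioning on Noah being polled, P(Ll) = 1/2 / 3/4 = 2/3 before taking Noah's own offspring into account.
Olga is horned, so Olga is ll.
Now use Noah's offspring. Probability of each recorded status — polled daughter Dalia: 1/2 if Noah is Ll, 1 if LL; polled son Elias: 1/2 if Noah is Ll, 1 if LL.
Bayes: P(Ll) = 2/3·1/4 / (2/3·1/4 + 1/3·1) = 1/3.

1/3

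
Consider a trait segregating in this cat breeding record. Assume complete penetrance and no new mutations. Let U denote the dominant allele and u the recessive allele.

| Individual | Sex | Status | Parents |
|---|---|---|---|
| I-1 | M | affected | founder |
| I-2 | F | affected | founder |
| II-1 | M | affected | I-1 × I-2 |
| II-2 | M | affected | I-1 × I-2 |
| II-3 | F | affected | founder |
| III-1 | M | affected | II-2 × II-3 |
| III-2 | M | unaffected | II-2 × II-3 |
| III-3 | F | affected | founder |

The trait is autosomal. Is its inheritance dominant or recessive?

dominant

II-2 and II-3 are both affected yet have an unaffected child III-2. Under a recessive model two affected parents are homozygous and every child would be affected, so the trait cannot be recessive.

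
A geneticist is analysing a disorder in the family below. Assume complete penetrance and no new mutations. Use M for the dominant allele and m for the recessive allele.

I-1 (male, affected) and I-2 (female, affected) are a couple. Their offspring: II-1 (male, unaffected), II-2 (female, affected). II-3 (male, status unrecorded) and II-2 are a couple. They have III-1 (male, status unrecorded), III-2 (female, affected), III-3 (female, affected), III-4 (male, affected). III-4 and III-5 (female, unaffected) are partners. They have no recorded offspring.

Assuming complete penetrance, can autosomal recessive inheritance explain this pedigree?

No

Under autosomal recessive, II-1 (unaffected, male) cannot arise from I-1 (affected) × I-2 (affected).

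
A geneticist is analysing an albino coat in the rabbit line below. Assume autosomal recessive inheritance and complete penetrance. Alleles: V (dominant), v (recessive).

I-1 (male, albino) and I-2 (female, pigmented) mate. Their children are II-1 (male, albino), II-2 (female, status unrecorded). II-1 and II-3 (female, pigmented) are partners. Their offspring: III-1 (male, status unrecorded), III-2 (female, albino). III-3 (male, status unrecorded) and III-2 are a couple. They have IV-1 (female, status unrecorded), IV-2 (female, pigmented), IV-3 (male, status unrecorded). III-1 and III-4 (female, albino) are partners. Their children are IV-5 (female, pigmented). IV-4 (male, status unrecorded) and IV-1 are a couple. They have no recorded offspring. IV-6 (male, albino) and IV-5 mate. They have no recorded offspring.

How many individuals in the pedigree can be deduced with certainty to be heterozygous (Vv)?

5

Obligate heterozygotes: I-2 is pigmented so carries V and passed v to II-1 (vv), so I-2 is Vv; II-3 is pigmented so carries V and passed v to III-2 (vv), so II-3 is Vv; III-1 passed V to IV-5 (Vv, whose v came from III-4) and received v from II-1 (vv), so III-1 is Vv; IV-2 is pigmented so carries V and received v from III-2 (vv), so IV-2 is Vv; IV-5 is pigmented so carries V and received v from III-4 (vv), so IV-5 is Vv.
Every other individual is either homozygous by phenotype or has at least one consistent homozygous assignment, so the count is 5.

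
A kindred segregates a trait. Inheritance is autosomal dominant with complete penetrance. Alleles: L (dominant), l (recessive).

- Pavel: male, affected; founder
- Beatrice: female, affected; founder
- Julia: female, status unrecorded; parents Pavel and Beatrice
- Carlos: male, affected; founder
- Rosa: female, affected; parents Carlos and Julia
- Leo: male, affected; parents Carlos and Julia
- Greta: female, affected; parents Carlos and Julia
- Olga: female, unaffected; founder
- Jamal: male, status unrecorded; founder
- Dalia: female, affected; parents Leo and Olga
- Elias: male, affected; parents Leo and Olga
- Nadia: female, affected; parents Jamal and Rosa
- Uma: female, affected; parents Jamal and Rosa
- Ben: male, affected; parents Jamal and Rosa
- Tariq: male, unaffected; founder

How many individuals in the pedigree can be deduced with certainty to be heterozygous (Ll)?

Obligate heterozygotes: Dalia is affected so carries L and received l from Olga (ll), so Dalia is Ll; Elias is affected so carries L and received l from Olga (ll), so Elias is Ll.
Every other individual is either homozygous by phenotype or has at least one consistent homozygous assignment, so the count is 2.

2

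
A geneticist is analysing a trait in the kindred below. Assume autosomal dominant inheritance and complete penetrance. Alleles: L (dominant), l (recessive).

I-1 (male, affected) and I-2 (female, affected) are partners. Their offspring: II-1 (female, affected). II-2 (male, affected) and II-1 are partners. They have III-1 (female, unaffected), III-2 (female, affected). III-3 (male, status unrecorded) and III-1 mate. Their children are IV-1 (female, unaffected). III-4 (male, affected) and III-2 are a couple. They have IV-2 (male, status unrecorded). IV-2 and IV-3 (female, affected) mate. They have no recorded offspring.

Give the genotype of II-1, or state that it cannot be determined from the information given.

From phenotype alone, II-1 is LL or Ll.
II-1 is affected so carries L and passed l to III-1 (ll), so II-1 is Ll.

Ll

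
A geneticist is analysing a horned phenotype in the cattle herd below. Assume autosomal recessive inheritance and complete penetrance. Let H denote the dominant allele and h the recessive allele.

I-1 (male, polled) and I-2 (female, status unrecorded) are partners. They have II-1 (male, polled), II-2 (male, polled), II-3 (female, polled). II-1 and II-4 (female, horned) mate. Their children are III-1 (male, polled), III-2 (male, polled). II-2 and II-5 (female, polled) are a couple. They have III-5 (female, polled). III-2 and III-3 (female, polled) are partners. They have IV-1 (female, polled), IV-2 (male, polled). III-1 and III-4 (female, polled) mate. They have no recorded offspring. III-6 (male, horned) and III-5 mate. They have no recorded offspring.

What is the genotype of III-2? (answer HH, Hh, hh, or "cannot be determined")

Hh

From phenotype alone, III-2 is HH or Hh.
III-2 is polled so carries H and received h from II-4 (hh), so III-2 is Hh.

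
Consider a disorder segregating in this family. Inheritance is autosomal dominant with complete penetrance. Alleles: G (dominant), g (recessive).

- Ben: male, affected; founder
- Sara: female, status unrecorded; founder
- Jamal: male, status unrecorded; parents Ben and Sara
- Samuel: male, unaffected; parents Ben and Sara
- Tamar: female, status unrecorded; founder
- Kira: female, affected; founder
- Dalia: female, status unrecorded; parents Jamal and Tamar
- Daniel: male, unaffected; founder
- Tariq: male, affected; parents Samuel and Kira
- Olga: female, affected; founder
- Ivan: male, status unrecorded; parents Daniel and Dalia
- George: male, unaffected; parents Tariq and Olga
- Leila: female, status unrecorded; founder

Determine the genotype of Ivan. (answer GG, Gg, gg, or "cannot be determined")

Ivan's phenotype is unrecorded, and no parent or child forces a single allele at both positions; consistent genotype assignments exist with Ivan as Gg or gg.

cannot be determined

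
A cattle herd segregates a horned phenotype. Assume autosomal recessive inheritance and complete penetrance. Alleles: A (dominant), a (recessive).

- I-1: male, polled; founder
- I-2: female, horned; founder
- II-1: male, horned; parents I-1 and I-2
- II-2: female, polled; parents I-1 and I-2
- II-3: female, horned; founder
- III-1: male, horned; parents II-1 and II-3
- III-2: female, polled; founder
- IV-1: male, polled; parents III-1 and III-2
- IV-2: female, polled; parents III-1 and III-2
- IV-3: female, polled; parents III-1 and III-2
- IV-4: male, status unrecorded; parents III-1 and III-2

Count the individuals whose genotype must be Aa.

5

Obligate heterozygotes: I-1 is polled so carries A and passed a to II-1 (aa), so I-1 is Aa; II-2 is polled so carries A and received a from I-2 (aa), so II-2 is Aa; IV-1 is polled so carries A and received a from III-1 (aa), so IV-1 is Aa; IV-2 is polled so carries A and received a from III-1 (aa), so IV-2 is Aa; IV-3 is polled so carries A and received a from III-1 (aa), so IV-3 is Aa.
Every other individual is either homozygous by phenotype or has at least one consistent homozygous assignment, so the count is 5.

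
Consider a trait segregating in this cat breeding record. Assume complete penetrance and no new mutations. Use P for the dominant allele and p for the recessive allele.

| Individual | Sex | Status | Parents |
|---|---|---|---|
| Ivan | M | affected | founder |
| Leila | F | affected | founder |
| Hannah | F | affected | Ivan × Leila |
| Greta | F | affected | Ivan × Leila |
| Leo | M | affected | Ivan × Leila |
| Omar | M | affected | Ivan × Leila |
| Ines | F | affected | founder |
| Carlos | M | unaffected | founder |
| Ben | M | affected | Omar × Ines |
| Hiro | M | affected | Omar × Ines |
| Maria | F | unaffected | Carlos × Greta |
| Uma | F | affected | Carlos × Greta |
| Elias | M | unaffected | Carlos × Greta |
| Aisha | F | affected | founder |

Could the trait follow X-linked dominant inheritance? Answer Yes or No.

Yes

A consistent assignment under X-linked dominant exists: Ivan X^P Y, Leila X^P X^p, Hannah X^P X^P, Greta X^P X^p, Leo X^P Y, Omar X^P Y, Ines X^P X^P, Carlos X^p Y, Ben X^P Y, Hiro X^P Y, Maria X^p X^p, Uma X^P X^p, Elias X^p Y, Aisha X^P X^P.
In this assignment every recorded phenotype matches its genotype and every non-founder's genotype is obtainable from its parents' genotypes, so the pedigree is consistent.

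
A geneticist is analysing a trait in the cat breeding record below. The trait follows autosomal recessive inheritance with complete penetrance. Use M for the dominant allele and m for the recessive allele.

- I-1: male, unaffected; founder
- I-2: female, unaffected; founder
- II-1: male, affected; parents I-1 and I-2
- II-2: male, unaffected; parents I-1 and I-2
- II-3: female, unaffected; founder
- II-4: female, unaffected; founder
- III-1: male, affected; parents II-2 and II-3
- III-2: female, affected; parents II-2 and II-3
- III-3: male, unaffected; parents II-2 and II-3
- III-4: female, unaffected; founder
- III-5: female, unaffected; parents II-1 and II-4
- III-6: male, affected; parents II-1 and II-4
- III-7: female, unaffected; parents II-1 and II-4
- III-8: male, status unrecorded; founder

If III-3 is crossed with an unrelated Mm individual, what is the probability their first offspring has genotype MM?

II-2 is unaffected so carries M and passed m to III-1 (mm), so II-2 is Mm.
II-3 is unaffected so carries M and passed m to III-1 (mm), so II-3 is Mm.
III-3 is an unaffected offspring of II-2 (Mm) × II-3 (Mm), whose cross gives 1/4 MM : 1/2 Mm : 1/4 mm; conditioning on being unaffected, III-3 is MM with probability 1/3, Mm with probability 2/3.
Summing over parental genotype combinations, P(offspring has genotype MM) = 1/3·1/2 + 2/3·1/4 = 1/3.

1/3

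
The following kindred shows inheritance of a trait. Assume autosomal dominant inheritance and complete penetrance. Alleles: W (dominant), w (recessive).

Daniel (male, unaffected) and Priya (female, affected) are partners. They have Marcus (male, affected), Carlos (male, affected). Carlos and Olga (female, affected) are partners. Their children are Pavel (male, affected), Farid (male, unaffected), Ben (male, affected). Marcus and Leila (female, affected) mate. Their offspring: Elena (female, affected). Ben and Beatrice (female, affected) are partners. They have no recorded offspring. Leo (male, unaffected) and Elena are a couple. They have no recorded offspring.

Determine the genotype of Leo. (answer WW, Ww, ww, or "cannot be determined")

Leo is unaffected, so Leo is ww.

ww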